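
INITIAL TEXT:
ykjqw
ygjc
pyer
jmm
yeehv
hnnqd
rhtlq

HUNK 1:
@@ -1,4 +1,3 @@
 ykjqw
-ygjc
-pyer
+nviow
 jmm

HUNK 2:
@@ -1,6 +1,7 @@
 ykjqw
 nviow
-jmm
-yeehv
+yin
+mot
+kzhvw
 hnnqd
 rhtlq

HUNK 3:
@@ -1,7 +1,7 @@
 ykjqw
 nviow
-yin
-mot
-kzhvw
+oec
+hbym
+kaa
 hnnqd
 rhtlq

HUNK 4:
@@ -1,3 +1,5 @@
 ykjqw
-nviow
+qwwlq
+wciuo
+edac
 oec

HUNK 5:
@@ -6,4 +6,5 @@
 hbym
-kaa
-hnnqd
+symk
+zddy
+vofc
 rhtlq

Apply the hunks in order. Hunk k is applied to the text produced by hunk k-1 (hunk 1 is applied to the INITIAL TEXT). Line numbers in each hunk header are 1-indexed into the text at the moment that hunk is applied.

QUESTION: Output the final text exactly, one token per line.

Hunk 1: at line 1 remove [ygjc,pyer] add [nviow] -> 6 lines: ykjqw nviow jmm yeehv hnnqd rhtlq
Hunk 2: at line 1 remove [jmm,yeehv] add [yin,mot,kzhvw] -> 7 lines: ykjqw nviow yin mot kzhvw hnnqd rhtlq
Hunk 3: at line 1 remove [yin,mot,kzhvw] add [oec,hbym,kaa] -> 7 lines: ykjqw nviow oec hbym kaa hnnqd rhtlq
Hunk 4: at line 1 remove [nviow] add [qwwlq,wciuo,edac] -> 9 lines: ykjqw qwwlq wciuo edac oec hbym kaa hnnqd rhtlq
Hunk 5: at line 6 remove [kaa,hnnqd] add [symk,zddy,vofc] -> 10 lines: ykjqw qwwlq wciuo edac oec hbym symk zddy vofc rhtlq

Answer: ykjqw
qwwlq
wciuo
edac
oec
hbym
symk
zddy
vofc
rhtlq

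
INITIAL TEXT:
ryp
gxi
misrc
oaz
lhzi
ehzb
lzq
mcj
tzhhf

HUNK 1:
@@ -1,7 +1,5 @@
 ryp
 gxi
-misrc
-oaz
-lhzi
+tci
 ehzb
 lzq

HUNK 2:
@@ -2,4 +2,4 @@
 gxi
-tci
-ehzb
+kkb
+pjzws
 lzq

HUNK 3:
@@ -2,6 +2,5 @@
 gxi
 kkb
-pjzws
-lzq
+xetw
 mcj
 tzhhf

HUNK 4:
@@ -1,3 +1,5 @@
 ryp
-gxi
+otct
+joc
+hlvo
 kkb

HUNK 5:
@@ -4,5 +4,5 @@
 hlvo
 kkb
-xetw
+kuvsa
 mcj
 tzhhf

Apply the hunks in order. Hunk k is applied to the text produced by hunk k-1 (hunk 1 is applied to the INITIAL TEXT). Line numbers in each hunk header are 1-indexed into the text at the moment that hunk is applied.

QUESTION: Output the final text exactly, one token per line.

Hunk 1: at line 1 remove [misrc,oaz,lhzi] add [tci] -> 7 lines: ryp gxi tci ehzb lzq mcj tzhhf
Hunk 2: at line 2 remove [tci,ehzb] add [kkb,pjzws] -> 7 lines: ryp gxi kkb pjzws lzq mcj tzhhf
Hunk 3: at line 2 remove [pjzws,lzq] add [xetw] -> 6 lines: ryp gxi kkb xetw mcj tzhhf
Hunk 4: at line 1 remove [gxi] add [otct,joc,hlvo] -> 8 lines: ryp otct joc hlvo kkb xetw mcj tzhhf
Hunk 5: at line 4 remove [xetw] add [kuvsa] -> 8 lines: ryp otct joc hlvo kkb kuvsa mcj tzhhf

Answer: ryp
otct
joc
hlvo
kkb
kuvsa
mcj
tzhhf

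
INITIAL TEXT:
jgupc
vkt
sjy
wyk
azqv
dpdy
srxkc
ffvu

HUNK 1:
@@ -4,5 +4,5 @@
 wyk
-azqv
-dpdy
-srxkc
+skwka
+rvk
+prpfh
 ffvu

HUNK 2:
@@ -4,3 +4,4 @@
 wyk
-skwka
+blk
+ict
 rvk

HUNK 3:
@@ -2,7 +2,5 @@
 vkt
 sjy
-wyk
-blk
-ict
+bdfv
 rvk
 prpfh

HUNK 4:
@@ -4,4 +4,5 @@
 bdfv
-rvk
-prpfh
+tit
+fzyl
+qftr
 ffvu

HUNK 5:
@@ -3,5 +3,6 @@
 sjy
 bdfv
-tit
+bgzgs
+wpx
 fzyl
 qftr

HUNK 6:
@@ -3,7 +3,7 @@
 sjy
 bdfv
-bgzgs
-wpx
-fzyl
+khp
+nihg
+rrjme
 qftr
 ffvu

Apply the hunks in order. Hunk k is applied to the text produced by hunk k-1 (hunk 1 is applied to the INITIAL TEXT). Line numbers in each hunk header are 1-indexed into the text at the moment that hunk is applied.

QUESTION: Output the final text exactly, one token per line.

Answer: jgupc
vkt
sjy
bdfv
khp
nihg
rrjme
qftr
ffvu

Derivation:
Hunk 1: at line 4 remove [azqv,dpdy,srxkc] add [skwka,rvk,prpfh] -> 8 lines: jgupc vkt sjy wyk skwka rvk prpfh ffvu
Hunk 2: at line 4 remove [skwka] add [blk,ict] -> 9 lines: jgupc vkt sjy wyk blk ict rvk prpfh ffvu
Hunk 3: at line 2 remove [wyk,blk,ict] add [bdfv] -> 7 lines: jgupc vkt sjy bdfv rvk prpfh ffvu
Hunk 4: at line 4 remove [rvk,prpfh] add [tit,fzyl,qftr] -> 8 lines: jgupc vkt sjy bdfv tit fzyl qftr ffvu
Hunk 5: at line 3 remove [tit] add [bgzgs,wpx] -> 9 lines: jgupc vkt sjy bdfv bgzgs wpx fzyl qftr ffvu
Hunk 6: at line 3 remove [bgzgs,wpx,fzyl] add [khp,nihg,rrjme] -> 9 lines: jgupc vkt sjy bdfv khp nihg rrjme qftr ffvu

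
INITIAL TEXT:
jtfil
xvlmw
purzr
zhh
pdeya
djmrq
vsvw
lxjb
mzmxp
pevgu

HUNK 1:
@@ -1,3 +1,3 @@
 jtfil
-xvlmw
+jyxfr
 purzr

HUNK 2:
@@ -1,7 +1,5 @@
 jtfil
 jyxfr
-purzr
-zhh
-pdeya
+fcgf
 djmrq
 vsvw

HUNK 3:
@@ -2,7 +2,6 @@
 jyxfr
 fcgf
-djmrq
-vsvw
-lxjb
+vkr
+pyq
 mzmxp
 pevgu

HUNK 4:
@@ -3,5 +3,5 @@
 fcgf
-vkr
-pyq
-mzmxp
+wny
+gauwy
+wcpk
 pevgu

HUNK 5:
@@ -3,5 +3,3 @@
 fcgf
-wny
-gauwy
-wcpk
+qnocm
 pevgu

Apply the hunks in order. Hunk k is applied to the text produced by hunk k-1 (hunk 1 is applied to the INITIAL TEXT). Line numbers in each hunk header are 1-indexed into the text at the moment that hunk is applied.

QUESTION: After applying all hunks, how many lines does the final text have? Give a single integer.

Hunk 1: at line 1 remove [xvlmw] add [jyxfr] -> 10 lines: jtfil jyxfr purzr zhh pdeya djmrq vsvw lxjb mzmxp pevgu
Hunk 2: at line 1 remove [purzr,zhh,pdeya] add [fcgf] -> 8 lines: jtfil jyxfr fcgf djmrq vsvw lxjb mzmxp pevgu
Hunk 3: at line 2 remove [djmrq,vsvw,lxjb] add [vkr,pyq] -> 7 lines: jtfil jyxfr fcgf vkr pyq mzmxp pevgu
Hunk 4: at line 3 remove [vkr,pyq,mzmxp] add [wny,gauwy,wcpk] -> 7 lines: jtfil jyxfr fcgf wny gauwy wcpk pevgu
Hunk 5: at line 3 remove [wny,gauwy,wcpk] add [qnocm] -> 5 lines: jtfil jyxfr fcgf qnocm pevgu
Final line count: 5

Answer: 5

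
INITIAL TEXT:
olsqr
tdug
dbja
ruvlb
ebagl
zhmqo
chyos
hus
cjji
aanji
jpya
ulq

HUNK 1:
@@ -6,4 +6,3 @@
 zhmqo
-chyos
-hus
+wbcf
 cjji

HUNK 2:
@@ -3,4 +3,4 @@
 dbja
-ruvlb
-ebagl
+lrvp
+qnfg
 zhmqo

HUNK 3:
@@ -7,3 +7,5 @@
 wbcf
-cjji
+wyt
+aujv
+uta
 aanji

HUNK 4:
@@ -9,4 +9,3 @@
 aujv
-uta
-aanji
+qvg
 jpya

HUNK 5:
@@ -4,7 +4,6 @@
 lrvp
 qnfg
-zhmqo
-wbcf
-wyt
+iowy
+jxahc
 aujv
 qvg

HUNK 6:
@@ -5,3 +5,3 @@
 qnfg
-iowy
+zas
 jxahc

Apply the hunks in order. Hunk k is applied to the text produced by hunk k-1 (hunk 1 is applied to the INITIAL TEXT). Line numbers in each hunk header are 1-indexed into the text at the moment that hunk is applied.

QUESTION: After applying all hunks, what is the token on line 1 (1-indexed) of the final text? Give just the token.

Hunk 1: at line 6 remove [chyos,hus] add [wbcf] -> 11 lines: olsqr tdug dbja ruvlb ebagl zhmqo wbcf cjji aanji jpya ulq
Hunk 2: at line 3 remove [ruvlb,ebagl] add [lrvp,qnfg] -> 11 lines: olsqr tdug dbja lrvp qnfg zhmqo wbcf cjji aanji jpya ulq
Hunk 3: at line 7 remove [cjji] add [wyt,aujv,uta] -> 13 lines: olsqr tdug dbja lrvp qnfg zhmqo wbcf wyt aujv uta aanji jpya ulq
Hunk 4: at line 9 remove [uta,aanji] add [qvg] -> 12 lines: olsqr tdug dbja lrvp qnfg zhmqo wbcf wyt aujv qvg jpya ulq
Hunk 5: at line 4 remove [zhmqo,wbcf,wyt] add [iowy,jxahc] -> 11 lines: olsqr tdug dbja lrvp qnfg iowy jxahc aujv qvg jpya ulq
Hunk 6: at line 5 remove [iowy] add [zas] -> 11 lines: olsqr tdug dbja lrvp qnfg zas jxahc aujv qvg jpya ulq
Final line 1: olsqr

Answer: olsqr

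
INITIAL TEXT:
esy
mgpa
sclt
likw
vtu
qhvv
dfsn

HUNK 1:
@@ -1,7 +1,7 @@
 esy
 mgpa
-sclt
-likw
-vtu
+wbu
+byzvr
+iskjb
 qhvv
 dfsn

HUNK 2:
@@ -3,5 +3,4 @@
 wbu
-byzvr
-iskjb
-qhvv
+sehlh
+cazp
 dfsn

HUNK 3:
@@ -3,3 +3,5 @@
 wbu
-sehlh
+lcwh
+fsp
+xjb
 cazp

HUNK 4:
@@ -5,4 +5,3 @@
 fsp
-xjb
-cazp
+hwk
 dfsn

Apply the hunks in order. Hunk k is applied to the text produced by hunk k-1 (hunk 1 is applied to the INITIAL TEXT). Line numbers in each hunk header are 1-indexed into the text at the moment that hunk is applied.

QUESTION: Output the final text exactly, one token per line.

Answer: esy
mgpa
wbu
lcwh
fsp
hwk
dfsn

Derivation:
Hunk 1: at line 1 remove [sclt,likw,vtu] add [wbu,byzvr,iskjb] -> 7 lines: esy mgpa wbu byzvr iskjb qhvv dfsn
Hunk 2: at line 3 remove [byzvr,iskjb,qhvv] add [sehlh,cazp] -> 6 lines: esy mgpa wbu sehlh cazp dfsn
Hunk 3: at line 3 remove [sehlh] add [lcwh,fsp,xjb] -> 8 lines: esy mgpa wbu lcwh fsp xjb cazp dfsn
Hunk 4: at line 5 remove [xjb,cazp] add [hwk] -> 7 lines: esy mgpa wbu lcwh fsp hwk dfsn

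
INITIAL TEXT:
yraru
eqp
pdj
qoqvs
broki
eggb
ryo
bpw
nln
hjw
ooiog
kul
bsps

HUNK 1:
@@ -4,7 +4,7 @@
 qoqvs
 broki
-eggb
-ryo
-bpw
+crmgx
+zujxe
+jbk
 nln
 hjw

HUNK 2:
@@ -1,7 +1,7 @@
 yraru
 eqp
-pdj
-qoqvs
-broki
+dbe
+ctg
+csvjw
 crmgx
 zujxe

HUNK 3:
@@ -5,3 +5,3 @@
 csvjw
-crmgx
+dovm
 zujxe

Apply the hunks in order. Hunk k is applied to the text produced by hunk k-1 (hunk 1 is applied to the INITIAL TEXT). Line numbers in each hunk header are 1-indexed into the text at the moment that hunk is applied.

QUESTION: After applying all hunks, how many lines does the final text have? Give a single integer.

Answer: 13

Derivation:
Hunk 1: at line 4 remove [eggb,ryo,bpw] add [crmgx,zujxe,jbk] -> 13 lines: yraru eqp pdj qoqvs broki crmgx zujxe jbk nln hjw ooiog kul bsps
Hunk 2: at line 1 remove [pdj,qoqvs,broki] add [dbe,ctg,csvjw] -> 13 lines: yraru eqp dbe ctg csvjw crmgx zujxe jbk nln hjw ooiog kul bsps
Hunk 3: at line 5 remove [crmgx] add [dovm] -> 13 lines: yraru eqp dbe ctg csvjw dovm zujxe jbk nln hjw ooiog kul bsps
Final line count: 13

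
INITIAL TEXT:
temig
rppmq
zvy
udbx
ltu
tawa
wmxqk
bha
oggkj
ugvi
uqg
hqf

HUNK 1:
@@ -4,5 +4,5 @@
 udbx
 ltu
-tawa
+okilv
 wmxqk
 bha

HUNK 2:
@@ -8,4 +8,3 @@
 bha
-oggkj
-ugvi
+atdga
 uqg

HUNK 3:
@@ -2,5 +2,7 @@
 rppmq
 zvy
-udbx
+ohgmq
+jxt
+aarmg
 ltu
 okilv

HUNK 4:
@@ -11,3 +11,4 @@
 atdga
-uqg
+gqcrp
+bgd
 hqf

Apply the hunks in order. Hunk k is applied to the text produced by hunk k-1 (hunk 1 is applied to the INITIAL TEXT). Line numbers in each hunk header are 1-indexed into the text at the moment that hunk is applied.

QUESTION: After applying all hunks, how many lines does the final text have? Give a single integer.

Hunk 1: at line 4 remove [tawa] add [okilv] -> 12 lines: temig rppmq zvy udbx ltu okilv wmxqk bha oggkj ugvi uqg hqf
Hunk 2: at line 8 remove [oggkj,ugvi] add [atdga] -> 11 lines: temig rppmq zvy udbx ltu okilv wmxqk bha atdga uqg hqf
Hunk 3: at line 2 remove [udbx] add [ohgmq,jxt,aarmg] -> 13 lines: temig rppmq zvy ohgmq jxt aarmg ltu okilv wmxqk bha atdga uqg hqf
Hunk 4: at line 11 remove [uqg] add [gqcrp,bgd] -> 14 lines: temig rppmq zvy ohgmq jxt aarmg ltu okilv wmxqk bha atdga gqcrp bgd hqf
Final line count: 14

Answer: 14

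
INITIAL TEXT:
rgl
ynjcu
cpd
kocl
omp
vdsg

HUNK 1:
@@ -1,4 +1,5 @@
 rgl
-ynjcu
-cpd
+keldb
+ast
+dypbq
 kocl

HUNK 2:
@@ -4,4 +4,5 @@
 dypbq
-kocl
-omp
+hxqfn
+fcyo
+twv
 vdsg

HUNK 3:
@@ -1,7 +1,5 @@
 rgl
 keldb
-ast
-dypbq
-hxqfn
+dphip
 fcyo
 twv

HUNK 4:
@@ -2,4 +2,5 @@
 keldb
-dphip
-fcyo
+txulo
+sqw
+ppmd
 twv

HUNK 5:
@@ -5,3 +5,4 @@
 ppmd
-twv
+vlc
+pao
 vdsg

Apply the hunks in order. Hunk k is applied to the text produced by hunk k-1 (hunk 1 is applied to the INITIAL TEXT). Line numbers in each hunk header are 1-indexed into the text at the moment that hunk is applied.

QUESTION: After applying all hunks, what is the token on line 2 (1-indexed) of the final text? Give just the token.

Answer: keldb

Derivation:
Hunk 1: at line 1 remove [ynjcu,cpd] add [keldb,ast,dypbq] -> 7 lines: rgl keldb ast dypbq kocl omp vdsg
Hunk 2: at line 4 remove [kocl,omp] add [hxqfn,fcyo,twv] -> 8 lines: rgl keldb ast dypbq hxqfn fcyo twv vdsg
Hunk 3: at line 1 remove [ast,dypbq,hxqfn] add [dphip] -> 6 lines: rgl keldb dphip fcyo twv vdsg
Hunk 4: at line 2 remove [dphip,fcyo] add [txulo,sqw,ppmd] -> 7 lines: rgl keldb txulo sqw ppmd twv vdsg
Hunk 5: at line 5 remove [twv] add [vlc,pao] -> 8 lines: rgl keldb txulo sqw ppmd vlc pao vdsg
Final line 2: keldb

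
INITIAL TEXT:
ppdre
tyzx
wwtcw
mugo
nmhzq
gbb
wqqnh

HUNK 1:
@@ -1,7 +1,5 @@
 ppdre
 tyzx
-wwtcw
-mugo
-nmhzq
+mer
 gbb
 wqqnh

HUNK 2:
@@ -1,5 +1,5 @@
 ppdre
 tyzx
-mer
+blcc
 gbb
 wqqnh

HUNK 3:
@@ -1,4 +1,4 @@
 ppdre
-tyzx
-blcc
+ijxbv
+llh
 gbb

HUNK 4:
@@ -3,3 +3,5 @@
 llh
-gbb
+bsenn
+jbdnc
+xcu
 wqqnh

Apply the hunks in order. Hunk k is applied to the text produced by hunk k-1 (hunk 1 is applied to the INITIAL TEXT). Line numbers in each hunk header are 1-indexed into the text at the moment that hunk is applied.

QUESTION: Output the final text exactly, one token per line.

Hunk 1: at line 1 remove [wwtcw,mugo,nmhzq] add [mer] -> 5 lines: ppdre tyzx mer gbb wqqnh
Hunk 2: at line 1 remove [mer] add [blcc] -> 5 lines: ppdre tyzx blcc gbb wqqnh
Hunk 3: at line 1 remove [tyzx,blcc] add [ijxbv,llh] -> 5 lines: ppdre ijxbv llh gbb wqqnh
Hunk 4: at line 3 remove [gbb] add [bsenn,jbdnc,xcu] -> 7 lines: ppdre ijxbv llh bsenn jbdnc xcu wqqnh

Answer: ppdre
ijxbv
llh
bsenn
jbdnc
xcu
wqqnh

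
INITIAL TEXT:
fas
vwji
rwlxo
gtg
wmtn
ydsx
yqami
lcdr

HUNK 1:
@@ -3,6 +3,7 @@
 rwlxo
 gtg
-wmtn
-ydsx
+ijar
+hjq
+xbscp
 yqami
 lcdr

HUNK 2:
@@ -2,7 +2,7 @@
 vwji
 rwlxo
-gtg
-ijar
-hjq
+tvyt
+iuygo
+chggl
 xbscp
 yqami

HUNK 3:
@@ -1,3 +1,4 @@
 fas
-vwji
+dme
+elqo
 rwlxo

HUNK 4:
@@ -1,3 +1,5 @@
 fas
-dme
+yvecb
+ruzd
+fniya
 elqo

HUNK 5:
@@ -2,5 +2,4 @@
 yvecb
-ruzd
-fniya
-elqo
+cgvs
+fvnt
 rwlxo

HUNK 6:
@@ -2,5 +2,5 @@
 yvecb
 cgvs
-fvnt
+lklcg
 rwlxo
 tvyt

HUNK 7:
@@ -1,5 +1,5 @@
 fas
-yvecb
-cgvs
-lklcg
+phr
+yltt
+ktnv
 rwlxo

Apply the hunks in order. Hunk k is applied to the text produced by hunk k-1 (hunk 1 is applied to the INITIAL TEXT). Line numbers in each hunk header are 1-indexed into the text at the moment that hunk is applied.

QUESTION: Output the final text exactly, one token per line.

Answer: fas
phr
yltt
ktnv
rwlxo
tvyt
iuygo
chggl
xbscp
yqami
lcdr

Derivation:
Hunk 1: at line 3 remove [wmtn,ydsx] add [ijar,hjq,xbscp] -> 9 lines: fas vwji rwlxo gtg ijar hjq xbscp yqami lcdr
Hunk 2: at line 2 remove [gtg,ijar,hjq] add [tvyt,iuygo,chggl] -> 9 lines: fas vwji rwlxo tvyt iuygo chggl xbscp yqami lcdr
Hunk 3: at line 1 remove [vwji] add [dme,elqo] -> 10 lines: fas dme elqo rwlxo tvyt iuygo chggl xbscp yqami lcdr
Hunk 4: at line 1 remove [dme] add [yvecb,ruzd,fniya] -> 12 lines: fas yvecb ruzd fniya elqo rwlxo tvyt iuygo chggl xbscp yqami lcdr
Hunk 5: at line 2 remove [ruzd,fniya,elqo] add [cgvs,fvnt] -> 11 lines: fas yvecb cgvs fvnt rwlxo tvyt iuygo chggl xbscp yqami lcdr
Hunk 6: at line 2 remove [fvnt] add [lklcg] -> 11 lines: fas yvecb cgvs lklcg rwlxo tvyt iuygo chggl xbscp yqami lcdr
Hunk 7: at line 1 remove [yvecb,cgvs,lklcg] add [phr,yltt,ktnv] -> 11 lines: fas phr yltt ktnv rwlxo tvyt iuygo chggl xbscp yqami lcdr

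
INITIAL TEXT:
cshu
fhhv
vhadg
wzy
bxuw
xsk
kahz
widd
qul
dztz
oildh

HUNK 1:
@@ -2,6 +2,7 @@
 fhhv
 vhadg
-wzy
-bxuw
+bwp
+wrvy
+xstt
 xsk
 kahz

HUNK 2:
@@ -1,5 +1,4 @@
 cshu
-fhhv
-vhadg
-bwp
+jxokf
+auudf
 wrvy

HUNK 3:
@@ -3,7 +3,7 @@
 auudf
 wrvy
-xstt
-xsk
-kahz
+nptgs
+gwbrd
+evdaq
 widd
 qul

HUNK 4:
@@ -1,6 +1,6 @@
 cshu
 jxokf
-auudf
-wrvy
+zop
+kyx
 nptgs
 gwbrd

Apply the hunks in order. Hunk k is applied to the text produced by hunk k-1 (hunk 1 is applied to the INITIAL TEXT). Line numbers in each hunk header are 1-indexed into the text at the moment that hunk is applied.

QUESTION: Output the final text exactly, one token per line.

Answer: cshu
jxokf
zop
kyx
nptgs
gwbrd
evdaq
widd
qul
dztz
oildh

Derivation:
Hunk 1: at line 2 remove [wzy,bxuw] add [bwp,wrvy,xstt] -> 12 lines: cshu fhhv vhadg bwp wrvy xstt xsk kahz widd qul dztz oildh
Hunk 2: at line 1 remove [fhhv,vhadg,bwp] add [jxokf,auudf] -> 11 lines: cshu jxokf auudf wrvy xstt xsk kahz widd qul dztz oildh
Hunk 3: at line 3 remove [xstt,xsk,kahz] add [nptgs,gwbrd,evdaq] -> 11 lines: cshu jxokf auudf wrvy nptgs gwbrd evdaq widd qul dztz oildh
Hunk 4: at line 1 remove [auudf,wrvy] add [zop,kyx] -> 11 lines: cshu jxokf zop kyx nptgs gwbrd evdaq widd qul dztz oildh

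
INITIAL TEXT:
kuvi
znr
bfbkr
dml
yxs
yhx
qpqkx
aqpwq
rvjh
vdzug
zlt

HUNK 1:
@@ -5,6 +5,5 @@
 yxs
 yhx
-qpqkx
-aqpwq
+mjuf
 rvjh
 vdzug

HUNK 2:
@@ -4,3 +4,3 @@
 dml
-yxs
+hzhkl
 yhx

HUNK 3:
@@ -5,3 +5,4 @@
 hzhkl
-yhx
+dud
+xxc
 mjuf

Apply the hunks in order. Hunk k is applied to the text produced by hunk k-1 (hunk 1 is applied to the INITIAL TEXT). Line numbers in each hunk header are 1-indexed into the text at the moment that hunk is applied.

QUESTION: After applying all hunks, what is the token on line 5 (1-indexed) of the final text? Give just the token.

Answer: hzhkl

Derivation:
Hunk 1: at line 5 remove [qpqkx,aqpwq] add [mjuf] -> 10 lines: kuvi znr bfbkr dml yxs yhx mjuf rvjh vdzug zlt
Hunk 2: at line 4 remove [yxs] add [hzhkl] -> 10 lines: kuvi znr bfbkr dml hzhkl yhx mjuf rvjh vdzug zlt
Hunk 3: at line 5 remove [yhx] add [dud,xxc] -> 11 lines: kuvi znr bfbkr dml hzhkl dud xxc mjuf rvjh vdzug zlt
Final line 5: hzhkl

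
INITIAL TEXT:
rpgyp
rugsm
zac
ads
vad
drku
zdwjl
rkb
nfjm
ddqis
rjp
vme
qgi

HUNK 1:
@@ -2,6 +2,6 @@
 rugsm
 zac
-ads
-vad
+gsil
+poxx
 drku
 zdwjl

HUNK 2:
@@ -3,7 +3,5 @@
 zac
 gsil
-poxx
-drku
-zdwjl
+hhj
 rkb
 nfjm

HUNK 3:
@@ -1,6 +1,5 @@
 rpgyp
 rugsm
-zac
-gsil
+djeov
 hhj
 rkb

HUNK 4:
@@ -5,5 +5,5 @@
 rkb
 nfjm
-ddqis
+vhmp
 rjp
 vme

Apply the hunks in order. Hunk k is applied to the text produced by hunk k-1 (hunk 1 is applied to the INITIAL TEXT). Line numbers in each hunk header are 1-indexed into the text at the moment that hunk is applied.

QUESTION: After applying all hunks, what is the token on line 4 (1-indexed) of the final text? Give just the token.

Answer: hhj

Derivation:
Hunk 1: at line 2 remove [ads,vad] add [gsil,poxx] -> 13 lines: rpgyp rugsm zac gsil poxx drku zdwjl rkb nfjm ddqis rjp vme qgi
Hunk 2: at line 3 remove [poxx,drku,zdwjl] add [hhj] -> 11 lines: rpgyp rugsm zac gsil hhj rkb nfjm ddqis rjp vme qgi
Hunk 3: at line 1 remove [zac,gsil] add [djeov] -> 10 lines: rpgyp rugsm djeov hhj rkb nfjm ddqis rjp vme qgi
Hunk 4: at line 5 remove [ddqis] add [vhmp] -> 10 lines: rpgyp rugsm djeov hhj rkb nfjm vhmp rjp vme qgi
Final line 4: hhj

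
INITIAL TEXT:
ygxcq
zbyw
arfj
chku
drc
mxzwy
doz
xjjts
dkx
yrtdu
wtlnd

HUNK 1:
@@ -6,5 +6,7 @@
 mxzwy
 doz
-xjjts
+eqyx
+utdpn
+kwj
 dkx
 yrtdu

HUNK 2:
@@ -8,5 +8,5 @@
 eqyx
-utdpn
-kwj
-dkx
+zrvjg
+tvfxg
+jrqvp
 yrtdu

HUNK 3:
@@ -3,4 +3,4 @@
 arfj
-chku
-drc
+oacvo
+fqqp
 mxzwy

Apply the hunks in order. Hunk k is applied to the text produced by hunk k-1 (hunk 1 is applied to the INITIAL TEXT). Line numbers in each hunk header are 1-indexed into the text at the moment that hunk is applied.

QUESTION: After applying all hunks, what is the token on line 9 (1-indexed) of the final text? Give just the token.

Hunk 1: at line 6 remove [xjjts] add [eqyx,utdpn,kwj] -> 13 lines: ygxcq zbyw arfj chku drc mxzwy doz eqyx utdpn kwj dkx yrtdu wtlnd
Hunk 2: at line 8 remove [utdpn,kwj,dkx] add [zrvjg,tvfxg,jrqvp] -> 13 lines: ygxcq zbyw arfj chku drc mxzwy doz eqyx zrvjg tvfxg jrqvp yrtdu wtlnd
Hunk 3: at line 3 remove [chku,drc] add [oacvo,fqqp] -> 13 lines: ygxcq zbyw arfj oacvo fqqp mxzwy doz eqyx zrvjg tvfxg jrqvp yrtdu wtlnd
Final line 9: zrvjg

Answer: zrvjg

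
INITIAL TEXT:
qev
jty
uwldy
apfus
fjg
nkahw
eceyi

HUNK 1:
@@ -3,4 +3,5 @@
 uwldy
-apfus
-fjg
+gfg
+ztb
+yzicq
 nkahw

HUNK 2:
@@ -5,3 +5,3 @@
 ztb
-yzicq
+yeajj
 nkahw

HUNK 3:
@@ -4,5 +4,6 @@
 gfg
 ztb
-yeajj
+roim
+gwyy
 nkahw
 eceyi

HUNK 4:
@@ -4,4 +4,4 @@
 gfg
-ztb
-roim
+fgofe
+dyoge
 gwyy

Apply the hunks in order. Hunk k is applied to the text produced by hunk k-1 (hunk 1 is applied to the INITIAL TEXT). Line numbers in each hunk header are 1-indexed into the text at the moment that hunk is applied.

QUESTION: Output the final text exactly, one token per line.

Hunk 1: at line 3 remove [apfus,fjg] add [gfg,ztb,yzicq] -> 8 lines: qev jty uwldy gfg ztb yzicq nkahw eceyi
Hunk 2: at line 5 remove [yzicq] add [yeajj] -> 8 lines: qev jty uwldy gfg ztb yeajj nkahw eceyi
Hunk 3: at line 4 remove [yeajj] add [roim,gwyy] -> 9 lines: qev jty uwldy gfg ztb roim gwyy nkahw eceyi
Hunk 4: at line 4 remove [ztb,roim] add [fgofe,dyoge] -> 9 lines: qev jty uwldy gfg fgofe dyoge gwyy nkahw eceyi

Answer: qev
jty
uwldy
gfg
fgofe
dyoge
gwyy
nkahw
eceyi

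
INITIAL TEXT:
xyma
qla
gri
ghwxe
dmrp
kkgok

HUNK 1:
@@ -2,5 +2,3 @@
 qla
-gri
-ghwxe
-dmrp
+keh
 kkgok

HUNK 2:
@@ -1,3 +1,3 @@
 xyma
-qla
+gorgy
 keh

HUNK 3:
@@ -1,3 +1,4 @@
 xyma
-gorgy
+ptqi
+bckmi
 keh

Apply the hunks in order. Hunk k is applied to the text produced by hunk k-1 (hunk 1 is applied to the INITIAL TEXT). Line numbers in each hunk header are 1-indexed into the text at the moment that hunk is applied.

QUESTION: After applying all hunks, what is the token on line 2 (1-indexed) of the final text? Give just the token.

Hunk 1: at line 2 remove [gri,ghwxe,dmrp] add [keh] -> 4 lines: xyma qla keh kkgok
Hunk 2: at line 1 remove [qla] add [gorgy] -> 4 lines: xyma gorgy keh kkgok
Hunk 3: at line 1 remove [gorgy] add [ptqi,bckmi] -> 5 lines: xyma ptqi bckmi keh kkgok
Final line 2: ptqi

Answer: ptqi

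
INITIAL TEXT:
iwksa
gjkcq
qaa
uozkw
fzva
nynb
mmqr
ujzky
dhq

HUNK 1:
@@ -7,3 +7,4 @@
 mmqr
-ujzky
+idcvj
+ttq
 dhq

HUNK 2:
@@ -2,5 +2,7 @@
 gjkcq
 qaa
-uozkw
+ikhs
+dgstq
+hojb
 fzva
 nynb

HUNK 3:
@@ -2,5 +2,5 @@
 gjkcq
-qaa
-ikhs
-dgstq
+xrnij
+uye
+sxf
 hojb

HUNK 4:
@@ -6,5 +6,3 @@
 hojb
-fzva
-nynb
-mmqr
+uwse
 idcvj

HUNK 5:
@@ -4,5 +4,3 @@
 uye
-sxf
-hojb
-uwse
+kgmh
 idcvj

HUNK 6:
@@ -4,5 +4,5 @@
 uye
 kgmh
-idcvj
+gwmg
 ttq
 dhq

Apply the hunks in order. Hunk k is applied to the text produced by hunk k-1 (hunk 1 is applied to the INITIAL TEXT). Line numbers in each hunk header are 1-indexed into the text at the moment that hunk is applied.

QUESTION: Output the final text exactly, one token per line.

Hunk 1: at line 7 remove [ujzky] add [idcvj,ttq] -> 10 lines: iwksa gjkcq qaa uozkw fzva nynb mmqr idcvj ttq dhq
Hunk 2: at line 2 remove [uozkw] add [ikhs,dgstq,hojb] -> 12 lines: iwksa gjkcq qaa ikhs dgstq hojb fzva nynb mmqr idcvj ttq dhq
Hunk 3: at line 2 remove [qaa,ikhs,dgstq] add [xrnij,uye,sxf] -> 12 lines: iwksa gjkcq xrnij uye sxf hojb fzva nynb mmqr idcvj ttq dhq
Hunk 4: at line 6 remove [fzva,nynb,mmqr] add [uwse] -> 10 lines: iwksa gjkcq xrnij uye sxf hojb uwse idcvj ttq dhq
Hunk 5: at line 4 remove [sxf,hojb,uwse] add [kgmh] -> 8 lines: iwksa gjkcq xrnij uye kgmh idcvj ttq dhq
Hunk 6: at line 4 remove [idcvj] add [gwmg] -> 8 lines: iwksa gjkcq xrnij uye kgmh gwmg ttq dhq

Answer: iwksa
gjkcq
xrnij
uye
kgmh
gwmg
ttq
dhq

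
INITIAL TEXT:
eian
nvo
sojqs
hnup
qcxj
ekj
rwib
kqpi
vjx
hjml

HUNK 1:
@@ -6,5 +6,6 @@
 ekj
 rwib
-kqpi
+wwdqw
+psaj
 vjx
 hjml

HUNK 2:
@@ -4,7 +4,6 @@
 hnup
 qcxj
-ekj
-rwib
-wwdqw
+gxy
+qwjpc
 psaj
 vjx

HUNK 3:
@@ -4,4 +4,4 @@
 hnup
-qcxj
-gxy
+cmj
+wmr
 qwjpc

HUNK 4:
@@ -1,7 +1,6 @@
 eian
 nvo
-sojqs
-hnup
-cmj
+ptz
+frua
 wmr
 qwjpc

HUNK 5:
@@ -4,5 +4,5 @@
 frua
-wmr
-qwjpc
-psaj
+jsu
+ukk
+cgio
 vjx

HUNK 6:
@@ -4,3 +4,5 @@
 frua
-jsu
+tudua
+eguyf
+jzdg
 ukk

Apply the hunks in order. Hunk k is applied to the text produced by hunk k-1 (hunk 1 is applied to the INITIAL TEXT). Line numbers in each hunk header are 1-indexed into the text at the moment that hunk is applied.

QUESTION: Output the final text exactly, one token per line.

Answer: eian
nvo
ptz
frua
tudua
eguyf
jzdg
ukk
cgio
vjx
hjml

Derivation:
Hunk 1: at line 6 remove [kqpi] add [wwdqw,psaj] -> 11 lines: eian nvo sojqs hnup qcxj ekj rwib wwdqw psaj vjx hjml
Hunk 2: at line 4 remove [ekj,rwib,wwdqw] add [gxy,qwjpc] -> 10 lines: eian nvo sojqs hnup qcxj gxy qwjpc psaj vjx hjml
Hunk 3: at line 4 remove [qcxj,gxy] add [cmj,wmr] -> 10 lines: eian nvo sojqs hnup cmj wmr qwjpc psaj vjx hjml
Hunk 4: at line 1 remove [sojqs,hnup,cmj] add [ptz,frua] -> 9 lines: eian nvo ptz frua wmr qwjpc psaj vjx hjml
Hunk 5: at line 4 remove [wmr,qwjpc,psaj] add [jsu,ukk,cgio] -> 9 lines: eian nvo ptz frua jsu ukk cgio vjx hjml
Hunk 6: at line 4 remove [jsu] add [tudua,eguyf,jzdg] -> 11 lines: eian nvo ptz frua tudua eguyf jzdg ukk cgio vjx hjml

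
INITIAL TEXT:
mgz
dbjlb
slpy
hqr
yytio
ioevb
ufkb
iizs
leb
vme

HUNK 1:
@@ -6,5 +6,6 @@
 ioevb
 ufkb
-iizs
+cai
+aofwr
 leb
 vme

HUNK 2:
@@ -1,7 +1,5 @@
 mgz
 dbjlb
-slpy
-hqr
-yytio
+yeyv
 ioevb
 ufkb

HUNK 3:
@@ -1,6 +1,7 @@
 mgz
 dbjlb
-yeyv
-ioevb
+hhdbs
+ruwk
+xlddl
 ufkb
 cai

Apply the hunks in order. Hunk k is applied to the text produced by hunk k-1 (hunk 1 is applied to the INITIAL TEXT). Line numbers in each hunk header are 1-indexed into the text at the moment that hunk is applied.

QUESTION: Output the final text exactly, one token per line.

Answer: mgz
dbjlb
hhdbs
ruwk
xlddl
ufkb
cai
aofwr
leb
vme

Derivation:
Hunk 1: at line 6 remove [iizs] add [cai,aofwr] -> 11 lines: mgz dbjlb slpy hqr yytio ioevb ufkb cai aofwr leb vme
Hunk 2: at line 1 remove [slpy,hqr,yytio] add [yeyv] -> 9 lines: mgz dbjlb yeyv ioevb ufkb cai aofwr leb vme
Hunk 3: at line 1 remove [yeyv,ioevb] add [hhdbs,ruwk,xlddl] -> 10 lines: mgz dbjlb hhdbs ruwk xlddl ufkb cai aofwr leb vme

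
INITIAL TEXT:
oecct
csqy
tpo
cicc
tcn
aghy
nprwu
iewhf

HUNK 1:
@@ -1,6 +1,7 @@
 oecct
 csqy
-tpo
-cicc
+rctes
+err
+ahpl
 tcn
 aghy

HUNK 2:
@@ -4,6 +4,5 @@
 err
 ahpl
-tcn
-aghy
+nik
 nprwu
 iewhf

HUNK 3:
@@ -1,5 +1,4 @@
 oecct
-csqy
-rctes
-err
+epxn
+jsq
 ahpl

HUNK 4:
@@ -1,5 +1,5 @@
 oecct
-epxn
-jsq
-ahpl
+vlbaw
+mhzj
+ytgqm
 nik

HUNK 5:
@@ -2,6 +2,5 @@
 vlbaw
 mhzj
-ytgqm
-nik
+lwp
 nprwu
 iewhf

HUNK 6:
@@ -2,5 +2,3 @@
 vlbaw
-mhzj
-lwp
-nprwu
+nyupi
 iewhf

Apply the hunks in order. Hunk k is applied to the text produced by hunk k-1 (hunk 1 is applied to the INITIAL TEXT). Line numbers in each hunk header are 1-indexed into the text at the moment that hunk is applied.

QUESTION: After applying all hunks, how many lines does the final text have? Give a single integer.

Answer: 4

Derivation:
Hunk 1: at line 1 remove [tpo,cicc] add [rctes,err,ahpl] -> 9 lines: oecct csqy rctes err ahpl tcn aghy nprwu iewhf
Hunk 2: at line 4 remove [tcn,aghy] add [nik] -> 8 lines: oecct csqy rctes err ahpl nik nprwu iewhf
Hunk 3: at line 1 remove [csqy,rctes,err] add [epxn,jsq] -> 7 lines: oecct epxn jsq ahpl nik nprwu iewhf
Hunk 4: at line 1 remove [epxn,jsq,ahpl] add [vlbaw,mhzj,ytgqm] -> 7 lines: oecct vlbaw mhzj ytgqm nik nprwu iewhf
Hunk 5: at line 2 remove [ytgqm,nik] add [lwp] -> 6 lines: oecct vlbaw mhzj lwp nprwu iewhf
Hunk 6: at line 2 remove [mhzj,lwp,nprwu] add [nyupi] -> 4 lines: oecct vlbaw nyupi iewhf
Final line count: 4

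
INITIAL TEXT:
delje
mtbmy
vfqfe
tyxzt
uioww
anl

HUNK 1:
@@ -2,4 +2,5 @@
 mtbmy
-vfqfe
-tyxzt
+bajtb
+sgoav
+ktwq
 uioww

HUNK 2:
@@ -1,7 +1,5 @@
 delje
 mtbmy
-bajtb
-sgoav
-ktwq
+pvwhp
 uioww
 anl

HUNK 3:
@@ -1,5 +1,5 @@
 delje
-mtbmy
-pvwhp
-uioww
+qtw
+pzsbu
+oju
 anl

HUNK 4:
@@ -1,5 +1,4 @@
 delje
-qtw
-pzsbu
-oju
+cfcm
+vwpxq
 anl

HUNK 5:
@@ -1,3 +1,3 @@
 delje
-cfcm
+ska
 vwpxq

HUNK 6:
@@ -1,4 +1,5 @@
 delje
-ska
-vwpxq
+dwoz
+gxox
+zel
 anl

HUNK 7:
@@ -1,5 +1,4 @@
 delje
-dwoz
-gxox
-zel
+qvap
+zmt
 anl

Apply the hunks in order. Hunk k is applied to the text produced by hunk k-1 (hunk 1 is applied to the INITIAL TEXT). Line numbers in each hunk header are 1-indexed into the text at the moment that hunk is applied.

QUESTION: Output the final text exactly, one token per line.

Hunk 1: at line 2 remove [vfqfe,tyxzt] add [bajtb,sgoav,ktwq] -> 7 lines: delje mtbmy bajtb sgoav ktwq uioww anl
Hunk 2: at line 1 remove [bajtb,sgoav,ktwq] add [pvwhp] -> 5 lines: delje mtbmy pvwhp uioww anl
Hunk 3: at line 1 remove [mtbmy,pvwhp,uioww] add [qtw,pzsbu,oju] -> 5 lines: delje qtw pzsbu oju anl
Hunk 4: at line 1 remove [qtw,pzsbu,oju] add [cfcm,vwpxq] -> 4 lines: delje cfcm vwpxq anl
Hunk 5: at line 1 remove [cfcm] add [ska] -> 4 lines: delje ska vwpxq anl
Hunk 6: at line 1 remove [ska,vwpxq] add [dwoz,gxox,zel] -> 5 lines: delje dwoz gxox zel anl
Hunk 7: at line 1 remove [dwoz,gxox,zel] add [qvap,zmt] -> 4 lines: delje qvap zmt anl

Answer: delje
qvap
zmt
anl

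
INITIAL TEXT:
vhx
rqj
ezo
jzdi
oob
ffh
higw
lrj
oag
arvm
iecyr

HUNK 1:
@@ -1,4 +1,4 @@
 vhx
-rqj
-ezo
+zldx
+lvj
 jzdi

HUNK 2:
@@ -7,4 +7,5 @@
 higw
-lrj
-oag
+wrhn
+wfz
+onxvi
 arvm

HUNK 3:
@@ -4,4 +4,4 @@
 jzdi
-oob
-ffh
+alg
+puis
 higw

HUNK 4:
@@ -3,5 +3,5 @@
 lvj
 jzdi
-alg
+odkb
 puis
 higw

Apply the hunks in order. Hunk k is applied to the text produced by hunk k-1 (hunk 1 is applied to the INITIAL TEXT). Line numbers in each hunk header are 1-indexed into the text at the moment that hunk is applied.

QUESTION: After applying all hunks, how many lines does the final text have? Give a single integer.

Hunk 1: at line 1 remove [rqj,ezo] add [zldx,lvj] -> 11 lines: vhx zldx lvj jzdi oob ffh higw lrj oag arvm iecyr
Hunk 2: at line 7 remove [lrj,oag] add [wrhn,wfz,onxvi] -> 12 lines: vhx zldx lvj jzdi oob ffh higw wrhn wfz onxvi arvm iecyr
Hunk 3: at line 4 remove [oob,ffh] add [alg,puis] -> 12 lines: vhx zldx lvj jzdi alg puis higw wrhn wfz onxvi arvm iecyr
Hunk 4: at line 3 remove [alg] add [odkb] -> 12 lines: vhx zldx lvj jzdi odkb puis higw wrhn wfz onxvi arvm iecyr
Final line count: 12

Answer: 12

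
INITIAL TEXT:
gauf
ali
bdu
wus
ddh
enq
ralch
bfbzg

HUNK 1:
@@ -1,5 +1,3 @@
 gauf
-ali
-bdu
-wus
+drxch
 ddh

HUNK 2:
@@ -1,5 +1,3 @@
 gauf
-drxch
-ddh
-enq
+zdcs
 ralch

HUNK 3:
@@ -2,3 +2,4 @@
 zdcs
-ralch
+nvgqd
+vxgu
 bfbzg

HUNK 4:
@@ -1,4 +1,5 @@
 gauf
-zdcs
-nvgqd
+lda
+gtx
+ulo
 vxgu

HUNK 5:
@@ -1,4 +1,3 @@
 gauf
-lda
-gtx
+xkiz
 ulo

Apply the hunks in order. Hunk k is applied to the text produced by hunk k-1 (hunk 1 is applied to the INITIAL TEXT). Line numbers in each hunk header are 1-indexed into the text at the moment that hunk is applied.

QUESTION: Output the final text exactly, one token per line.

Answer: gauf
xkiz
ulo
vxgu
bfbzg

Derivation:
Hunk 1: at line 1 remove [ali,bdu,wus] add [drxch] -> 6 lines: gauf drxch ddh enq ralch bfbzg
Hunk 2: at line 1 remove [drxch,ddh,enq] add [zdcs] -> 4 lines: gauf zdcs ralch bfbzg
Hunk 3: at line 2 remove [ralch] add [nvgqd,vxgu] -> 5 lines: gauf zdcs nvgqd vxgu bfbzg
Hunk 4: at line 1 remove [zdcs,nvgqd] add [lda,gtx,ulo] -> 6 lines: gauf lda gtx ulo vxgu bfbzg
Hunk 5: at line 1 remove [lda,gtx] add [xkiz] -> 5 lines: gauf xkiz ulo vxgu bfbzg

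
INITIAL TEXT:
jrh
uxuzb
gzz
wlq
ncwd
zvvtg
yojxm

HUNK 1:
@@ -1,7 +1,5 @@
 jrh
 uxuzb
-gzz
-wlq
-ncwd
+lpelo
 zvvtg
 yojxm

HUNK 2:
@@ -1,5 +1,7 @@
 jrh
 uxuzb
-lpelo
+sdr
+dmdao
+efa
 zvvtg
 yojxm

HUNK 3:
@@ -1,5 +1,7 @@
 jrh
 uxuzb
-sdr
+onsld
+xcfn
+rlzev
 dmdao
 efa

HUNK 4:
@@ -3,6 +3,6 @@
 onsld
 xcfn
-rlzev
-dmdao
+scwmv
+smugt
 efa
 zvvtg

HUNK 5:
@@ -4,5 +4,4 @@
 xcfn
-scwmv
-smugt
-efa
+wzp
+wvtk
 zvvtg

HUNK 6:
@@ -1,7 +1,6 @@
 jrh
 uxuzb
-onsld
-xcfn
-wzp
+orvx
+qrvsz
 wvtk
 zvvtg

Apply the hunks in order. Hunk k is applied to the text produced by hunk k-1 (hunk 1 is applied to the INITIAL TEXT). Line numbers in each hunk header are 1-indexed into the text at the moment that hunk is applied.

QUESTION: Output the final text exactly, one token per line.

Answer: jrh
uxuzb
orvx
qrvsz
wvtk
zvvtg
yojxm

Derivation:
Hunk 1: at line 1 remove [gzz,wlq,ncwd] add [lpelo] -> 5 lines: jrh uxuzb lpelo zvvtg yojxm
Hunk 2: at line 1 remove [lpelo] add [sdr,dmdao,efa] -> 7 lines: jrh uxuzb sdr dmdao efa zvvtg yojxm
Hunk 3: at line 1 remove [sdr] add [onsld,xcfn,rlzev] -> 9 lines: jrh uxuzb onsld xcfn rlzev dmdao efa zvvtg yojxm
Hunk 4: at line 3 remove [rlzev,dmdao] add [scwmv,smugt] -> 9 lines: jrh uxuzb onsld xcfn scwmv smugt efa zvvtg yojxm
Hunk 5: at line 4 remove [scwmv,smugt,efa] add [wzp,wvtk] -> 8 lines: jrh uxuzb onsld xcfn wzp wvtk zvvtg yojxm
Hunk 6: at line 1 remove [onsld,xcfn,wzp] add [orvx,qrvsz] -> 7 lines: jrh uxuzb orvx qrvsz wvtk zvvtg yojxm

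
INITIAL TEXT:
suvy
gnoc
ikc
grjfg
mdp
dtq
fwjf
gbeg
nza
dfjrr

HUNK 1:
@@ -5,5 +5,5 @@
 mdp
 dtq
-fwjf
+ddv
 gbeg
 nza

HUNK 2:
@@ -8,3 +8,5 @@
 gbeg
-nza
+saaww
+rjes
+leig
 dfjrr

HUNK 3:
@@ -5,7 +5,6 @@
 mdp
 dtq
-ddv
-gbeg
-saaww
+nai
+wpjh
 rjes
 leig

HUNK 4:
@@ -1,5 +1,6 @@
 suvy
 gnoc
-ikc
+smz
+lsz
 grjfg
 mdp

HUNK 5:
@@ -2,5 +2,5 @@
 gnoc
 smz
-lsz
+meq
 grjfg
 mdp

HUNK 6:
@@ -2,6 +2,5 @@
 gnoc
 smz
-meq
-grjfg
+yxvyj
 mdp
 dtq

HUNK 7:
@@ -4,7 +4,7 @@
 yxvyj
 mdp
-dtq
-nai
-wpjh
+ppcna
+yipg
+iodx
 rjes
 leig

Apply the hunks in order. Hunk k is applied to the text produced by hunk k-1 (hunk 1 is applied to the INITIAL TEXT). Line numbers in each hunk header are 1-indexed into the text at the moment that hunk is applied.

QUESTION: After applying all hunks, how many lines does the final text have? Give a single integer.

Hunk 1: at line 5 remove [fwjf] add [ddv] -> 10 lines: suvy gnoc ikc grjfg mdp dtq ddv gbeg nza dfjrr
Hunk 2: at line 8 remove [nza] add [saaww,rjes,leig] -> 12 lines: suvy gnoc ikc grjfg mdp dtq ddv gbeg saaww rjes leig dfjrr
Hunk 3: at line 5 remove [ddv,gbeg,saaww] add [nai,wpjh] -> 11 lines: suvy gnoc ikc grjfg mdp dtq nai wpjh rjes leig dfjrr
Hunk 4: at line 1 remove [ikc] add [smz,lsz] -> 12 lines: suvy gnoc smz lsz grjfg mdp dtq nai wpjh rjes leig dfjrr
Hunk 5: at line 2 remove [lsz] add [meq] -> 12 lines: suvy gnoc smz meq grjfg mdp dtq nai wpjh rjes leig dfjrr
Hunk 6: at line 2 remove [meq,grjfg] add [yxvyj] -> 11 lines: suvy gnoc smz yxvyj mdp dtq nai wpjh rjes leig dfjrr
Hunk 7: at line 4 remove [dtq,nai,wpjh] add [ppcna,yipg,iodx] -> 11 lines: suvy gnoc smz yxvyj mdp ppcna yipg iodx rjes leig dfjrr
Final line count: 11

Answer: 11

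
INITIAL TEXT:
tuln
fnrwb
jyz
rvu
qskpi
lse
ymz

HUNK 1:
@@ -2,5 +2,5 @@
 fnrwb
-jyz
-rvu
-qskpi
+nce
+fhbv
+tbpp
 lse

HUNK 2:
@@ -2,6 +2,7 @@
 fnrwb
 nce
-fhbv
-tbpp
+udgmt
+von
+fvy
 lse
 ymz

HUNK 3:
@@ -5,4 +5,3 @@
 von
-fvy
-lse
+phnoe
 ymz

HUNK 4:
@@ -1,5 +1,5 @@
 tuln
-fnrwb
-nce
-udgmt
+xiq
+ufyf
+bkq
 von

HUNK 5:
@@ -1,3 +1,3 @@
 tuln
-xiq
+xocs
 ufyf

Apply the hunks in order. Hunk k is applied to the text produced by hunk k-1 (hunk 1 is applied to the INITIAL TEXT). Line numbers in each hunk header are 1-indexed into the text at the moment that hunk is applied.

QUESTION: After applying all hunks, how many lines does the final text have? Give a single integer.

Hunk 1: at line 2 remove [jyz,rvu,qskpi] add [nce,fhbv,tbpp] -> 7 lines: tuln fnrwb nce fhbv tbpp lse ymz
Hunk 2: at line 2 remove [fhbv,tbpp] add [udgmt,von,fvy] -> 8 lines: tuln fnrwb nce udgmt von fvy lse ymz
Hunk 3: at line 5 remove [fvy,lse] add [phnoe] -> 7 lines: tuln fnrwb nce udgmt von phnoe ymz
Hunk 4: at line 1 remove [fnrwb,nce,udgmt] add [xiq,ufyf,bkq] -> 7 lines: tuln xiq ufyf bkq von phnoe ymz
Hunk 5: at line 1 remove [xiq] add [xocs] -> 7 lines: tuln xocs ufyf bkq von phnoe ymz
Final line count: 7

Answer: 7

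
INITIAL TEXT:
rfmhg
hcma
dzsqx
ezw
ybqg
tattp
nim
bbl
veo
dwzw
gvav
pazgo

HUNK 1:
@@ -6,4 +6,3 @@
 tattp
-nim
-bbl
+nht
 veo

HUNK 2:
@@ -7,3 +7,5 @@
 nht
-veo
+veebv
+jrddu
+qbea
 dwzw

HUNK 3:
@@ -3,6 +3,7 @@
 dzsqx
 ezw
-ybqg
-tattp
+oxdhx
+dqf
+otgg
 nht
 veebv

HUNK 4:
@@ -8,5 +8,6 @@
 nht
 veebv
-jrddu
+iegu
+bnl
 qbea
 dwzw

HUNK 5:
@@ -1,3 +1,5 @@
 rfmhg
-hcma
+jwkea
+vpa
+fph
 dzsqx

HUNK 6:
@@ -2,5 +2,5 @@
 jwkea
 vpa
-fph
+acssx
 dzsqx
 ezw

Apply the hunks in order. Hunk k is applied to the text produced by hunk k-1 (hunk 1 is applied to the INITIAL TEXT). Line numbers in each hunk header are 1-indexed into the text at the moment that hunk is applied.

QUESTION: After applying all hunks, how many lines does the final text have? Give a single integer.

Answer: 17

Derivation:
Hunk 1: at line 6 remove [nim,bbl] add [nht] -> 11 lines: rfmhg hcma dzsqx ezw ybqg tattp nht veo dwzw gvav pazgo
Hunk 2: at line 7 remove [veo] add [veebv,jrddu,qbea] -> 13 lines: rfmhg hcma dzsqx ezw ybqg tattp nht veebv jrddu qbea dwzw gvav pazgo
Hunk 3: at line 3 remove [ybqg,tattp] add [oxdhx,dqf,otgg] -> 14 lines: rfmhg hcma dzsqx ezw oxdhx dqf otgg nht veebv jrddu qbea dwzw gvav pazgo
Hunk 4: at line 8 remove [jrddu] add [iegu,bnl] -> 15 lines: rfmhg hcma dzsqx ezw oxdhx dqf otgg nht veebv iegu bnl qbea dwzw gvav pazgo
Hunk 5: at line 1 remove [hcma] add [jwkea,vpa,fph] -> 17 lines: rfmhg jwkea vpa fph dzsqx ezw oxdhx dqf otgg nht veebv iegu bnl qbea dwzw gvav pazgo
Hunk 6: at line 2 remove [fph] add [acssx] -> 17 lines: rfmhg jwkea vpa acssx dzsqx ezw oxdhx dqf otgg nht veebv iegu bnl qbea dwzw gvav pazgo
Final line count: 17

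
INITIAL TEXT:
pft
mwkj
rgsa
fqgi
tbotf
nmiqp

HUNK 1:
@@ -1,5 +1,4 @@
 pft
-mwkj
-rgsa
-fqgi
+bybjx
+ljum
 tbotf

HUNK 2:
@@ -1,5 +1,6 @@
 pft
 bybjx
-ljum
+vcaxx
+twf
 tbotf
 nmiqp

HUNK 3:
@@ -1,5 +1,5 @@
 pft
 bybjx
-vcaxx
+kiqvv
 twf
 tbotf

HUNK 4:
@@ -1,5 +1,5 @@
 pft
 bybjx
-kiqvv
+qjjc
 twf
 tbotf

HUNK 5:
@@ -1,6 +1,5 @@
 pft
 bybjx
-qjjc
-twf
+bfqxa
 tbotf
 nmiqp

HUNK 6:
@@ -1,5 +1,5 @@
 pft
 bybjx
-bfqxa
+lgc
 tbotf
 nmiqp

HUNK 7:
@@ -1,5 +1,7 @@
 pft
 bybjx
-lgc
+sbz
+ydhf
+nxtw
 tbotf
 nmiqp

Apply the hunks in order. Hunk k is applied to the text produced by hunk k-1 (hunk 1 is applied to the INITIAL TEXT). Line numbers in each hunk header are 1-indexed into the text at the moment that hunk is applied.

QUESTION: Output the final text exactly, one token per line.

Hunk 1: at line 1 remove [mwkj,rgsa,fqgi] add [bybjx,ljum] -> 5 lines: pft bybjx ljum tbotf nmiqp
Hunk 2: at line 1 remove [ljum] add [vcaxx,twf] -> 6 lines: pft bybjx vcaxx twf tbotf nmiqp
Hunk 3: at line 1 remove [vcaxx] add [kiqvv] -> 6 lines: pft bybjx kiqvv twf tbotf nmiqp
Hunk 4: at line 1 remove [kiqvv] add [qjjc] -> 6 lines: pft bybjx qjjc twf tbotf nmiqp
Hunk 5: at line 1 remove [qjjc,twf] add [bfqxa] -> 5 lines: pft bybjx bfqxa tbotf nmiqp
Hunk 6: at line 1 remove [bfqxa] add [lgc] -> 5 lines: pft bybjx lgc tbotf nmiqp
Hunk 7: at line 1 remove [lgc] add [sbz,ydhf,nxtw] -> 7 lines: pft bybjx sbz ydhf nxtw tbotf nmiqp

Answer: pft
bybjx
sbz
ydhf
nxtw
tbotf
nmiqp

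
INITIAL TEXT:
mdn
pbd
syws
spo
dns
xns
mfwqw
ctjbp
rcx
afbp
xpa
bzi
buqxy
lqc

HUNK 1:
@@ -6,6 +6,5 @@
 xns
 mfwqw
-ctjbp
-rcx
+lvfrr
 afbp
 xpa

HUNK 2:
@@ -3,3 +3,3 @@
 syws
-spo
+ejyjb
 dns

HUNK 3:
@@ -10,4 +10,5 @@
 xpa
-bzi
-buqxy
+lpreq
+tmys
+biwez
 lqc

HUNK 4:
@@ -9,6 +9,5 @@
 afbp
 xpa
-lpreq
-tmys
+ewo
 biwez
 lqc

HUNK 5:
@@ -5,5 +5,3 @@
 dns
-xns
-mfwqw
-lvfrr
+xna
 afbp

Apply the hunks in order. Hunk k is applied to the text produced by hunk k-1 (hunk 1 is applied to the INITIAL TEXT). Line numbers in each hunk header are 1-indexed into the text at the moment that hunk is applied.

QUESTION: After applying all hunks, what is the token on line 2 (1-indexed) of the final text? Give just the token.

Hunk 1: at line 6 remove [ctjbp,rcx] add [lvfrr] -> 13 lines: mdn pbd syws spo dns xns mfwqw lvfrr afbp xpa bzi buqxy lqc
Hunk 2: at line 3 remove [spo] add [ejyjb] -> 13 lines: mdn pbd syws ejyjb dns xns mfwqw lvfrr afbp xpa bzi buqxy lqc
Hunk 3: at line 10 remove [bzi,buqxy] add [lpreq,tmys,biwez] -> 14 lines: mdn pbd syws ejyjb dns xns mfwqw lvfrr afbp xpa lpreq tmys biwez lqc
Hunk 4: at line 9 remove [lpreq,tmys] add [ewo] -> 13 lines: mdn pbd syws ejyjb dns xns mfwqw lvfrr afbp xpa ewo biwez lqc
Hunk 5: at line 5 remove [xns,mfwqw,lvfrr] add [xna] -> 11 lines: mdn pbd syws ejyjb dns xna afbp xpa ewo biwez lqc
Final line 2: pbd

Answer: pbd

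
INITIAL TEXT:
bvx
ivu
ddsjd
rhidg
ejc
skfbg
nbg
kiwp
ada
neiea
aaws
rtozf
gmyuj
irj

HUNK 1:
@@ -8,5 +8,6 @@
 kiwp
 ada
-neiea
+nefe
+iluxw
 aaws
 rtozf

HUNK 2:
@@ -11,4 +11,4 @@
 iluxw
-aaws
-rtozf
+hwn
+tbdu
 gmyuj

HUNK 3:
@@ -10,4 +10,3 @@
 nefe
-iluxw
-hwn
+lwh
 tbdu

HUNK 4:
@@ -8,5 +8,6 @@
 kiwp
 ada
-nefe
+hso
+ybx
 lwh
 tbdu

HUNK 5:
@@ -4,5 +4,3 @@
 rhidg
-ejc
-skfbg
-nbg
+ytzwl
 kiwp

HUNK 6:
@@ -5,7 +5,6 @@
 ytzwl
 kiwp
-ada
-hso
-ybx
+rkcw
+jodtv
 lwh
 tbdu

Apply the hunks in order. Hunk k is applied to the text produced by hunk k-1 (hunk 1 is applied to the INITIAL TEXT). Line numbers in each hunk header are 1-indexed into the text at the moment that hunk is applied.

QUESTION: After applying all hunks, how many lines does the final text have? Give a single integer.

Hunk 1: at line 8 remove [neiea] add [nefe,iluxw] -> 15 lines: bvx ivu ddsjd rhidg ejc skfbg nbg kiwp ada nefe iluxw aaws rtozf gmyuj irj
Hunk 2: at line 11 remove [aaws,rtozf] add [hwn,tbdu] -> 15 lines: bvx ivu ddsjd rhidg ejc skfbg nbg kiwp ada nefe iluxw hwn tbdu gmyuj irj
Hunk 3: at line 10 remove [iluxw,hwn] add [lwh] -> 14 lines: bvx ivu ddsjd rhidg ejc skfbg nbg kiwp ada nefe lwh tbdu gmyuj irj
Hunk 4: at line 8 remove [nefe] add [hso,ybx] -> 15 lines: bvx ivu ddsjd rhidg ejc skfbg nbg kiwp ada hso ybx lwh tbdu gmyuj irj
Hunk 5: at line 4 remove [ejc,skfbg,nbg] add [ytzwl] -> 13 lines: bvx ivu ddsjd rhidg ytzwl kiwp ada hso ybx lwh tbdu gmyuj irj
Hunk 6: at line 5 remove [ada,hso,ybx] add [rkcw,jodtv] -> 12 lines: bvx ivu ddsjd rhidg ytzwl kiwp rkcw jodtv lwh tbdu gmyuj irj
Final line count: 12

Answer: 12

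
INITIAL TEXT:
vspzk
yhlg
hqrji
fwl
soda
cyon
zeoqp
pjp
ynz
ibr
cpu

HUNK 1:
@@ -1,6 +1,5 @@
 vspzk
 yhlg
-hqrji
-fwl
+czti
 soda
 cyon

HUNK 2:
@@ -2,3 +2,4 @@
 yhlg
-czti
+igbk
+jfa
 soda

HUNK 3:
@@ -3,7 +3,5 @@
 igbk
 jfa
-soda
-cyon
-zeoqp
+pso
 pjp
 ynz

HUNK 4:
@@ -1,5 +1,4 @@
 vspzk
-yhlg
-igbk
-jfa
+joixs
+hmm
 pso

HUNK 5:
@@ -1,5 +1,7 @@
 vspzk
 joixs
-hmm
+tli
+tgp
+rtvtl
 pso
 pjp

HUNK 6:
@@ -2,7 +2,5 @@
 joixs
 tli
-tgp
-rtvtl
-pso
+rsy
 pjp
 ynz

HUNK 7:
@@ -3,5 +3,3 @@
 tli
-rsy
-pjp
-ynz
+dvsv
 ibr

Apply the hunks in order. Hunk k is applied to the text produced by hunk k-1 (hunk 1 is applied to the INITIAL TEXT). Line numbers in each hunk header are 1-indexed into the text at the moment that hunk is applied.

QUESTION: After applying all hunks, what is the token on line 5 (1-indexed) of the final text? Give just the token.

Answer: ibr

Derivation:
Hunk 1: at line 1 remove [hqrji,fwl] add [czti] -> 10 lines: vspzk yhlg czti soda cyon zeoqp pjp ynz ibr cpu
Hunk 2: at line 2 remove [czti] add [igbk,jfa] -> 11 lines: vspzk yhlg igbk jfa soda cyon zeoqp pjp ynz ibr cpu
Hunk 3: at line 3 remove [soda,cyon,zeoqp] add [pso] -> 9 lines: vspzk yhlg igbk jfa pso pjp ynz ibr cpu
Hunk 4: at line 1 remove [yhlg,igbk,jfa] add [joixs,hmm] -> 8 lines: vspzk joixs hmm pso pjp ynz ibr cpu
Hunk 5: at line 1 remove [hmm] add [tli,tgp,rtvtl] -> 10 lines: vspzk joixs tli tgp rtvtl pso pjp ynz ibr cpu
Hunk 6: at line 2 remove [tgp,rtvtl,pso] add [rsy] -> 8 lines: vspzk joixs tli rsy pjp ynz ibr cpu
Hunk 7: at line 3 remove [rsy,pjp,ynz] add [dvsv] -> 6 lines: vspzk joixs tli dvsv ibr cpu
Final line 5: ibr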